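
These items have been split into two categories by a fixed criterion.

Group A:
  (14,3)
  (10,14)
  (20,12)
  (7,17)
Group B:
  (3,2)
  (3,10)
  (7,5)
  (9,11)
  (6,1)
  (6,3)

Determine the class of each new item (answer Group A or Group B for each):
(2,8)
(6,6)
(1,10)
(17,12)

Group B, Group B, Group B, Group A

Rule: max ≥ 12. This holds for each 'Group A' example and fails for each 'Group B' one.
Group B: (2,8), since max 8.
Group B: (6,6), since max 6.
Group B: (1,10), since max 10.
Group A: (17,12), since max 17.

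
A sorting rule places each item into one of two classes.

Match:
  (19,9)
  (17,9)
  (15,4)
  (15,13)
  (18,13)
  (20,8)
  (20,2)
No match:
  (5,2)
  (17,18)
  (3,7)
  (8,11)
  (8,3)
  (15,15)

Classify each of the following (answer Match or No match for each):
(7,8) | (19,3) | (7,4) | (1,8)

No match, Match, No match, No match

Every 'Match' example satisfies: first > second AND sum ≥ 19. None of the 'No match' examples do.
(7,8) — 7 < 8, 7+8 = 15, hence No match.
(19,3) — 19 > 3, 19+3 = 22, hence Match.
(7,4) — 7 > 4, 7+4 = 11, hence No match.
(1,8) — 1 < 8, 1+8 = 9, hence No match.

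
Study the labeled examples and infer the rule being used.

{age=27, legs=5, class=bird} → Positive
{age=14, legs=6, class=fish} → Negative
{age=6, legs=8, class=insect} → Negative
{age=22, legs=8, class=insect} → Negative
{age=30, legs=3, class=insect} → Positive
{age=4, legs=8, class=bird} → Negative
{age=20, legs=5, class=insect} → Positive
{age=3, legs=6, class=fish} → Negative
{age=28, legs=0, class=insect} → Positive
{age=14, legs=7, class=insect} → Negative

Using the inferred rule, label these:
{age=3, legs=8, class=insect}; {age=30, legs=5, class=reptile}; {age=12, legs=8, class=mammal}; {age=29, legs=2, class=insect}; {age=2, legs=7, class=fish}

Negative, Positive, Negative, Positive, Negative

'Positive' ⟺ legs ≤ 5.
{age=3, legs=8, class=insect}: Negative (legs = 8).
{age=30, legs=5, class=reptile}: Positive (legs = 5).
{age=12, legs=8, class=mammal}: Negative (legs = 8).
{age=29, legs=2, class=insect}: Positive (legs = 2).
{age=2, legs=7, class=fish}: Negative (legs = 7).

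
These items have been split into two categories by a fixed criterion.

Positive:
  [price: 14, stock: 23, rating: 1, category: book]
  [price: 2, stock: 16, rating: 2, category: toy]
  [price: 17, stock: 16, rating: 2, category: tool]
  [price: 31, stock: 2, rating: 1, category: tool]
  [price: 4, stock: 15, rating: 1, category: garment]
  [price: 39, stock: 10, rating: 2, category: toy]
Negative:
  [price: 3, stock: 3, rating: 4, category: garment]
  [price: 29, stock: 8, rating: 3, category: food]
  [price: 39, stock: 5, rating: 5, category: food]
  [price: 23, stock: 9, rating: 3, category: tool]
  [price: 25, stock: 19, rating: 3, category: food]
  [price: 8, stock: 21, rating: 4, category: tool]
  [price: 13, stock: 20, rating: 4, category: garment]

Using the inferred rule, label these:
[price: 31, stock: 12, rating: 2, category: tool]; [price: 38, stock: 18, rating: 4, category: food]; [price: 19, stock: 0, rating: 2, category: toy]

The pattern is that an item is 'Positive' exactly when: rating ≤ 2.

Positive, Negative, Positive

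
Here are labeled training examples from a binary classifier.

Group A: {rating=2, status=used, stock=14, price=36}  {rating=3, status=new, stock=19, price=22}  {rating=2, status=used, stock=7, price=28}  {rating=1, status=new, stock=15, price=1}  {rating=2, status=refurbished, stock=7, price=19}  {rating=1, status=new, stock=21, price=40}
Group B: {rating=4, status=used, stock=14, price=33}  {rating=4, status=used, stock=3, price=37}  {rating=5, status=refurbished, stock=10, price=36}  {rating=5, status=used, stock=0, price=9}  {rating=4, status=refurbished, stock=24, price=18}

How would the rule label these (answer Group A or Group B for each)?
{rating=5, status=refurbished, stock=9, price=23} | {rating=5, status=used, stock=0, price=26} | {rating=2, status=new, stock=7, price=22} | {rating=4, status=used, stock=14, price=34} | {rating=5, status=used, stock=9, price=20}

All 'Group A' examples share one property — rating ≤ 3 — and every 'Group B' example lacks it.
{rating=5, status=refurbished, stock=9, price=23}: Group B (rating = 5). {rating=5, status=used, stock=0, price=26}: Group B (rating = 5). {rating=2, status=new, stock=7, price=22}: Group A (rating = 2). {rating=4, status=used, stock=14, price=34}: Group B (rating = 4). {rating=5, status=used, stock=9, price=20}: Group B (rating = 5).

Group B, Group B, Group A, Group B, Group B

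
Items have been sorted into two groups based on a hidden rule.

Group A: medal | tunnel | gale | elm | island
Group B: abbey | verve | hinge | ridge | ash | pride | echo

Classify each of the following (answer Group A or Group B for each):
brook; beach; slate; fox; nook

Group B, Group B, Group A, Group B, Group B

Checking candidate rules against both groups, what survives is: contains 'l'.
Group B: brook, since no 'l'. Group B: beach, since no 'l'. Group A: slate, since has 'l'. Group B: fox, since no 'l'. Group B: nook, since no 'l'.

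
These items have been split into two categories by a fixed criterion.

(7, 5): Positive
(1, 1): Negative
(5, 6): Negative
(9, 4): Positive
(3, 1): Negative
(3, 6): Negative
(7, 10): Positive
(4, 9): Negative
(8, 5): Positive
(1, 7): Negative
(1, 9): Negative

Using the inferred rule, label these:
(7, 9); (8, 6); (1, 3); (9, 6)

A rule that fits every label: first ≥ 6 — true of each 'Positive' example, false of each 'Negative' one.
Positive: (7, 9), since first 7. Positive: (8, 6), since first 8. Negative: (1, 3), since first 1. Positive: (9, 6), since first 9.

Positive, Positive, Negative, Positive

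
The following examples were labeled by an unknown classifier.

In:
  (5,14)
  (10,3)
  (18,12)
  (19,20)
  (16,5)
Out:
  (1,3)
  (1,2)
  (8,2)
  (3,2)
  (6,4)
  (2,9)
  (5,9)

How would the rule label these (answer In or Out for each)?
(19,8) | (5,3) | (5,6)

In, Out, Out

All 'In' examples share one property — max ≥ 10 — and every 'Out' example lacks it.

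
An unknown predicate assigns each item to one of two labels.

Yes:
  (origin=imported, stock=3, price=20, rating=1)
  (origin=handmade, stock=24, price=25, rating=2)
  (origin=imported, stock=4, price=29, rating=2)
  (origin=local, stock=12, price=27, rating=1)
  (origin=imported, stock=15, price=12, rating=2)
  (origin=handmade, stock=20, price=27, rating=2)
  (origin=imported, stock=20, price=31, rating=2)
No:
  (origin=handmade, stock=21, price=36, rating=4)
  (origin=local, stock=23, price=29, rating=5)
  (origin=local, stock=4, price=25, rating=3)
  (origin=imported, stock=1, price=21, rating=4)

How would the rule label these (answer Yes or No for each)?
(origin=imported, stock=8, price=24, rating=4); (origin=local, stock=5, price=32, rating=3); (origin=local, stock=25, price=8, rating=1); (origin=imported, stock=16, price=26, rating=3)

The common property of the 'Yes' items is: rating ≤ 2. No 'No' item has it.

No, No, Yes, No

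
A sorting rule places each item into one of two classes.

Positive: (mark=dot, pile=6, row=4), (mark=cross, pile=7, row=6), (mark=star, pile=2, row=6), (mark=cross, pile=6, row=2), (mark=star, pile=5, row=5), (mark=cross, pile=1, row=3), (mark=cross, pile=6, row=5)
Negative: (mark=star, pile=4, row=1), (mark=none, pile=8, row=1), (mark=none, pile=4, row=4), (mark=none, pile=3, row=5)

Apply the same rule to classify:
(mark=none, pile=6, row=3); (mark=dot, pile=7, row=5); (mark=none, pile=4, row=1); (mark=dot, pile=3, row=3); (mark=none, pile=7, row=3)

The pattern is that an item is 'Positive' exactly when: mark is not none AND row ≥ 2.
(mark=none, pile=6, row=3): mark is none, row = 3, doesn't match → Negative.
(mark=dot, pile=7, row=5): mark is dot, row = 5, has this property → Positive.
(mark=none, pile=4, row=1): mark is none, row = 1, doesn't match → Negative.
(mark=dot, pile=3, row=3): mark is dot, row = 3, has this property → Positive.
(mark=none, pile=7, row=3): mark is none, row = 3, doesn't match → Negative.

Negative, Positive, Negative, Positive, Negative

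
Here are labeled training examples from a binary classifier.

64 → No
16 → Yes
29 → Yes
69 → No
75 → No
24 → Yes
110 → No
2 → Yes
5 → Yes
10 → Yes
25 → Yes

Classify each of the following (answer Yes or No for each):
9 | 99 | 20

Yes, No, Yes

All 'Yes' examples share one property — at most 29 — and every 'No' example lacks it.
Yes: 9, since 9 ≤ 29. No: 99, since 99 > 29. Yes: 20, since 20 ≤ 29.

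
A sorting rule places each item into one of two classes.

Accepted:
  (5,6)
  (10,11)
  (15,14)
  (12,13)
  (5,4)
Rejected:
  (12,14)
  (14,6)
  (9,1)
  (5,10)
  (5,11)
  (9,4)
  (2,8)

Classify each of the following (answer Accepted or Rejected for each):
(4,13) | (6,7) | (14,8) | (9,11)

Rejected, Accepted, Rejected, Rejected

The common property of the 'Accepted' items is: |first − second| ≤ 1. No 'Rejected' item has it.
Rejected: (4,13), since |4−13| = 9.
Accepted: (6,7), since |6−7| = 1.
Rejected: (14,8), since |14−8| = 6.
Rejected: (9,11), since |9−11| = 2.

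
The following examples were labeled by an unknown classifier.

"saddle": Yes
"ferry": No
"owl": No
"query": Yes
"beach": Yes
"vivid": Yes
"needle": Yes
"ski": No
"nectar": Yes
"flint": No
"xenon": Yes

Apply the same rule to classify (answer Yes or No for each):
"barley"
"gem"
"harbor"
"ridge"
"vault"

The simplest hypothesis consistent with all the labels is: has ≥ 2 vowels.
"barley": Yes (2 vowels). "gem": No (1 vowel). "harbor": Yes (2 vowels). "ridge": Yes (2 vowels). "vault": Yes (2 vowels).

Yes, No, Yes, Yes, Yes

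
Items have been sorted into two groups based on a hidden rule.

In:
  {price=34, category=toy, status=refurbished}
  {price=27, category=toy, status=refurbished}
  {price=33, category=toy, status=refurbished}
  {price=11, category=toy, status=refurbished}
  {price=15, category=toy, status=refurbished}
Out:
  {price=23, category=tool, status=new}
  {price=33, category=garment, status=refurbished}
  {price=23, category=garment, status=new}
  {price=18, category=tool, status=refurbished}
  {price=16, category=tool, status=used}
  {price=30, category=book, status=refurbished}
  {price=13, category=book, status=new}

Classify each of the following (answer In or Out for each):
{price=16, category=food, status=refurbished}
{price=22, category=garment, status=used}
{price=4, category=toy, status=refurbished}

Out, Out, In

One predicate separates the groups cleanly: category is toy.
{price=16, category=food, status=refurbished}: category is food, does not fit → Out. {price=22, category=garment, status=used}: category is garment, does not fit → Out. {price=4, category=toy, status=refurbished}: category is toy, meets the rule → In.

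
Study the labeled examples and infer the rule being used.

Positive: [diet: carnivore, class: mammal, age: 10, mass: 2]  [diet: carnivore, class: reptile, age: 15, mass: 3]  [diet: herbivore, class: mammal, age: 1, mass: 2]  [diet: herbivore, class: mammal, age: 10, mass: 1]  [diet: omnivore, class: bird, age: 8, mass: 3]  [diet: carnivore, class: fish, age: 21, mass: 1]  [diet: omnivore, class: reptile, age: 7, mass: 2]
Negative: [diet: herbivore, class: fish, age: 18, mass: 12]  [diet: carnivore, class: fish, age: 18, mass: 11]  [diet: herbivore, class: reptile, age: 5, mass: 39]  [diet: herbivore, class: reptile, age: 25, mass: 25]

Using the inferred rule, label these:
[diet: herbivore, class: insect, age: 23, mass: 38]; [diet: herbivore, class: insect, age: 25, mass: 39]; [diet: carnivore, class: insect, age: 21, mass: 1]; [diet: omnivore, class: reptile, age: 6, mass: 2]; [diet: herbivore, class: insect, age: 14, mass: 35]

Negative, Negative, Positive, Positive, Negative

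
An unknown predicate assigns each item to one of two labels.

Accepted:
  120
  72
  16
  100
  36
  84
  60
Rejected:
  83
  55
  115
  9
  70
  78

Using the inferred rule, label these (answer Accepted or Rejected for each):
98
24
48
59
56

'Accepted' ⟺ multiple of 4.
98: 98 = 4·24 + 2, fails this test → Rejected.
24: 24 = 4·6, passes → Accepted.
48: 48 = 4·12, passes → Accepted.
59: 59 = 4·14 + 3, fails this test → Rejected.
56: 56 = 4·14, passes → Accepted.

Rejected, Accepted, Accepted, Rejected, Accepted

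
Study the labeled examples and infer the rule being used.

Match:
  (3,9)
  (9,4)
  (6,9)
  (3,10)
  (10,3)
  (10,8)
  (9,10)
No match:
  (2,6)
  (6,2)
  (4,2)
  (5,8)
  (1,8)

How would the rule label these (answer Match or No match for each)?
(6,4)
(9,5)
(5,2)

'Match' ⟺ max ≥ 9.
(6,4) → max 6 → No match. (9,5) → max 9 → Match. (5,2) → max 5 → No match.

No match, Match, No match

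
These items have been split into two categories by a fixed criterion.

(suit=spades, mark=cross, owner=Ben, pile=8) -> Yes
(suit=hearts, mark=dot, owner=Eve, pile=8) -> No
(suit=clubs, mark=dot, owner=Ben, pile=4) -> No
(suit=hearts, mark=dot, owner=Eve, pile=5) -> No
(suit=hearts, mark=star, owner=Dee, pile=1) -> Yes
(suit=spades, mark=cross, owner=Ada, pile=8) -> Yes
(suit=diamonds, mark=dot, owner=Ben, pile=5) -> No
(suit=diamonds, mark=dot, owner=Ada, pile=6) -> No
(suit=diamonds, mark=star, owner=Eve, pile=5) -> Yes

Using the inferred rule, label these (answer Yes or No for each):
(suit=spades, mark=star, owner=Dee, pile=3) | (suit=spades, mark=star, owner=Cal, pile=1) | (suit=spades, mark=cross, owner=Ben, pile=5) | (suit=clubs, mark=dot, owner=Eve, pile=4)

Yes, Yes, Yes, No

Every 'Yes' example satisfies: mark is not dot. None of the 'No' examples do.
(suit=spades, mark=star, owner=Dee, pile=3) → mark is star → Yes. (suit=spades, mark=star, owner=Cal, pile=1) → mark is star → Yes. (suit=spades, mark=cross, owner=Ben, pile=5) → mark is cross → Yes. (suit=clubs, mark=dot, owner=Eve, pile=4) → mark is dot → No.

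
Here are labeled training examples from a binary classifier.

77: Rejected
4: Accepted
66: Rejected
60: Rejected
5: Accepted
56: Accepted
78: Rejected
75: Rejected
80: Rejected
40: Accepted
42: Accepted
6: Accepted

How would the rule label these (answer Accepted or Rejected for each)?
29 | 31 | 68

The classifier is using: at most 56.
Accepted: 29, since 29 ≤ 56.
Accepted: 31, since 31 ≤ 56.
Rejected: 68, since 68 > 56.

Accepted, Accepted, Rejected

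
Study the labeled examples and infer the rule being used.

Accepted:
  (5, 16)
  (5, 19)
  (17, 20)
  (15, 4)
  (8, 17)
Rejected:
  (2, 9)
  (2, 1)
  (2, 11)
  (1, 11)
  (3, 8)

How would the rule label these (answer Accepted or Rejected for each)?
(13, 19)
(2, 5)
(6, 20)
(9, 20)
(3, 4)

Accepted, Rejected, Accepted, Accepted, Rejected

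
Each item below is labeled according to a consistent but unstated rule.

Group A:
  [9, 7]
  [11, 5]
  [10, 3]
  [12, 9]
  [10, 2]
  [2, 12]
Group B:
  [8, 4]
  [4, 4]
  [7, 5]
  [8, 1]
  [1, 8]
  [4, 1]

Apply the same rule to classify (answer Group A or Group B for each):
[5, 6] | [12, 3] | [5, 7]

Group B, Group A, Group B

All 'Group A' examples share one property — max ≥ 9 — and every 'Group B' example lacks it.
[5, 6]: max 6, fails the rule → Group B.
[12, 3]: max 12, matches → Group A.
[5, 7]: max 7, fails the rule → Group B.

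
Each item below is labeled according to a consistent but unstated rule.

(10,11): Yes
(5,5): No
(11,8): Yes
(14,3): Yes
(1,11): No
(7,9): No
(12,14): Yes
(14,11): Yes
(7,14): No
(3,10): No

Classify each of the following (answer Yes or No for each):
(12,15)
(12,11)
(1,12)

Yes, Yes, No

One predicate separates the groups cleanly: first ≥ 8.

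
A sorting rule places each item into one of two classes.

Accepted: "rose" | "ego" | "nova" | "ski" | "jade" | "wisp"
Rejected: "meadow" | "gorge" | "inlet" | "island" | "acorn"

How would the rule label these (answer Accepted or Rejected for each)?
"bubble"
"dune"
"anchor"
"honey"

Rejected, Accepted, Rejected, Rejected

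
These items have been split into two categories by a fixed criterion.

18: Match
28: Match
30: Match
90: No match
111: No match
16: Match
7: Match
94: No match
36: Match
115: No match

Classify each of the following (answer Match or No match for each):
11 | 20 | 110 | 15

The simplest hypothesis consistent with all the labels is: at most 36.
Match: 11, since 11 ≤ 36. Match: 20, since 20 ≤ 36. No match: 110, since 110 > 36. Match: 15, since 15 ≤ 36.

Match, Match, No match, Match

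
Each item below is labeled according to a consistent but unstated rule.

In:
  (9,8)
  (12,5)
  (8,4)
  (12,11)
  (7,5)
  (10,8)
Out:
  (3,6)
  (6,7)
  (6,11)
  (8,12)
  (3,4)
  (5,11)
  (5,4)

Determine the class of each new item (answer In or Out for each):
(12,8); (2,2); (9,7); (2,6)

One predicate separates the groups cleanly: first > second AND sum ≥ 12.
(12,8): In (12 > 8, 12+8 = 20).
(2,2): Out (2 = 2, 2+2 = 4).
(9,7): In (9 > 7, 9+7 = 16).
(2,6): Out (2 < 6, 2+6 = 8).

In, Out, In, Out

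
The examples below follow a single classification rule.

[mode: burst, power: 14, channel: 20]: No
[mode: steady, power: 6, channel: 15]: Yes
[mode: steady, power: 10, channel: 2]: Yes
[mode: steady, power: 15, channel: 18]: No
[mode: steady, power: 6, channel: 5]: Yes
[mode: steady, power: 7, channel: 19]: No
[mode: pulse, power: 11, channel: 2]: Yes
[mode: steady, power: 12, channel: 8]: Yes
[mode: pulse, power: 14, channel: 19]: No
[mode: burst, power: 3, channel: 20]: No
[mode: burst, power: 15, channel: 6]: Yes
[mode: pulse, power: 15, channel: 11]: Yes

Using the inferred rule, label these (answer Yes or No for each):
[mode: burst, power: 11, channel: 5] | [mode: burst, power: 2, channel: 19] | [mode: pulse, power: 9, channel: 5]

Yes, No, Yes

One predicate separates the groups cleanly: channel ≤ 15.
[mode: burst, power: 11, channel: 5] — channel = 5, hence Yes. [mode: burst, power: 2, channel: 19] — channel = 19, hence No. [mode: pulse, power: 9, channel: 5] — channel = 5, hence Yes.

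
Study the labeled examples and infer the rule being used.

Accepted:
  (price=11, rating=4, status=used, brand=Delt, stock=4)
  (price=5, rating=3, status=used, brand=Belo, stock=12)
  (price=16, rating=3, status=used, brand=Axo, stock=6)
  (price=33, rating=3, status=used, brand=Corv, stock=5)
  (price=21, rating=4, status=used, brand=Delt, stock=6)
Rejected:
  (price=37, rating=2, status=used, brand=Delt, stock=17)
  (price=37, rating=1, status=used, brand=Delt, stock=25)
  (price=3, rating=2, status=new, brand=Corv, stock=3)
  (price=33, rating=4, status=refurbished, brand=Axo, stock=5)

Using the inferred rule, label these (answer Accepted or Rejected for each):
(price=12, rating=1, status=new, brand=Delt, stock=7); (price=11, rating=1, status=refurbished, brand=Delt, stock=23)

The simplest hypothesis consistent with all the labels is: status is used AND price ≤ 33.

Rejected, Rejected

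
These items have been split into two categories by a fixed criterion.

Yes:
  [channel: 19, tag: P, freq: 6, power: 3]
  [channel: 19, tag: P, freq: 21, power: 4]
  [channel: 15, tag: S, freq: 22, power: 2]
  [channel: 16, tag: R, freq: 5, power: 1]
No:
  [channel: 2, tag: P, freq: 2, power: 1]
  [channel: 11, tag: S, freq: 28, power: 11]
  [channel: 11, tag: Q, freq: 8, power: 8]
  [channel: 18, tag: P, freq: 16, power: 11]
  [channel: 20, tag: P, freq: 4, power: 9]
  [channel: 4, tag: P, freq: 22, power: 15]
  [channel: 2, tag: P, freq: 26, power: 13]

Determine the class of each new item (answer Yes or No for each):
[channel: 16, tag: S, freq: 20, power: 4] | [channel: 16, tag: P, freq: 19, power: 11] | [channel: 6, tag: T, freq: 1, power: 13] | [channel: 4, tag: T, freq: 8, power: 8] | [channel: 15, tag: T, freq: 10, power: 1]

Yes, No, No, No, Yes

All 'Yes' examples share one property — power ≤ 4 AND freq ≥ 4 — and every 'No' example lacks it.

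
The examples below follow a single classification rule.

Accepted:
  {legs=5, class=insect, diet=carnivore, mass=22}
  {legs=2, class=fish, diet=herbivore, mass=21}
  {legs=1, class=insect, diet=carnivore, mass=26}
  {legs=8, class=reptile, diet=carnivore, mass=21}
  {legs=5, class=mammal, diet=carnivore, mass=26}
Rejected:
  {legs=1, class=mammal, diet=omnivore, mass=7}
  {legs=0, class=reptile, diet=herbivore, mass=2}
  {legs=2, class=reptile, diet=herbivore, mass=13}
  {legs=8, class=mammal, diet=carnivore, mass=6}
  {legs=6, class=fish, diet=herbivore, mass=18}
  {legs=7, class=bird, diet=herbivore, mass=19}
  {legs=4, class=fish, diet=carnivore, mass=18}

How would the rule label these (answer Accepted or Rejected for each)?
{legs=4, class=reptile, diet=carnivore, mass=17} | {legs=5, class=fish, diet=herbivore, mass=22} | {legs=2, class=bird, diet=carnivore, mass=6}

Rejected, Accepted, Rejected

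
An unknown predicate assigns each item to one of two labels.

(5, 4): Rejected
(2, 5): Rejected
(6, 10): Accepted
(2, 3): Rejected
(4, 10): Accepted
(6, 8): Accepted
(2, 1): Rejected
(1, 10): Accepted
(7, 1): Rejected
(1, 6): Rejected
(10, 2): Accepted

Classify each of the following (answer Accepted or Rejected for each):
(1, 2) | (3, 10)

All 'Accepted' examples share one property — sum ≥ 11 — and every 'Rejected' example lacks it.

Rejected, Accepted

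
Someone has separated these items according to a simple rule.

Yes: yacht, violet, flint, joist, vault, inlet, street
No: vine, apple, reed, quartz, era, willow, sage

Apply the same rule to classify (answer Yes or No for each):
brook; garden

Rule: ends with 't'. This holds for each 'Yes' example and fails for each 'No' one.
No: brook, since ends with 'k'. No: garden, since ends with 'n'.

No, No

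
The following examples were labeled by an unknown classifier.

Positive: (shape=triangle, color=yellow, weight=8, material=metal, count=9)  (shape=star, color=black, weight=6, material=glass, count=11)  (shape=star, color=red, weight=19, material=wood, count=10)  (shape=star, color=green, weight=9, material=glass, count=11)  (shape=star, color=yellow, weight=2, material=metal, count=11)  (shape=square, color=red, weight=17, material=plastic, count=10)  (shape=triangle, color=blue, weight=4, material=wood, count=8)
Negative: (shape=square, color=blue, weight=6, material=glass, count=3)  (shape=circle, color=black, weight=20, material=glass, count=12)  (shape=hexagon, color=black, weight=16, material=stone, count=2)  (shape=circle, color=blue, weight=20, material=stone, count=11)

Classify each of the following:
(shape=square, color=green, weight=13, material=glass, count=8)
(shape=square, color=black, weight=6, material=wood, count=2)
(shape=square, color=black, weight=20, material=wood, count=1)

A rule that fits every label: count ≥ 8 AND weight ≤ 19 — true of each 'Positive' example, false of each 'Negative' one.

Positive, Negative, Negative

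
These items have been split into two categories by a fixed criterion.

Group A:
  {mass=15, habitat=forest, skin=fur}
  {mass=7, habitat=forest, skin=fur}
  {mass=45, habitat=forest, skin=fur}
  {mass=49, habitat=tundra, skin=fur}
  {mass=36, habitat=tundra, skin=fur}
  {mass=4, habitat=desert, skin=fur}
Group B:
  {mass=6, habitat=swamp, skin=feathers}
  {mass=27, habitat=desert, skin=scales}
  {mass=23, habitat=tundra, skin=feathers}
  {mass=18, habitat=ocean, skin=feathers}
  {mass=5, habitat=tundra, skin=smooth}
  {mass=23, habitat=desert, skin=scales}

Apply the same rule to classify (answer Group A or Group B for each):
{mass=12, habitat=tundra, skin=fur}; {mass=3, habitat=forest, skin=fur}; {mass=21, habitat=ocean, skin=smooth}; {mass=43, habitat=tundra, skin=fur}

Group A, Group A, Group B, Group A

All 'Group A' examples share one property — skin is fur — and every 'Group B' example lacks it.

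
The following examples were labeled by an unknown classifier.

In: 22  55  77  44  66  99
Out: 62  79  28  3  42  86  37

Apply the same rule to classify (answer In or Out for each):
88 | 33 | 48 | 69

In, In, Out, Out

The pattern is that an item is 'In' exactly when: multiple of 11.
88: 88 = 11·8, checks out → In.
33: 33 = 11·3, checks out → In.
48: 48 = 11·4 + 4, doesn't match → Out.
69: 69 = 11·6 + 3, doesn't match → Out.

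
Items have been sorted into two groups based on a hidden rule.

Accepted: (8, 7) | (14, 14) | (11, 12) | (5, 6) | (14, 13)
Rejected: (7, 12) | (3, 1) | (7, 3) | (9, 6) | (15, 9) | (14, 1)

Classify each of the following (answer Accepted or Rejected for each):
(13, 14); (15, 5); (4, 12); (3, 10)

Accepted, Rejected, Rejected, Rejected

Every 'Accepted' example satisfies: |first − second| ≤ 1. None of the 'Rejected' examples do.
(13, 14): |13−14| = 1, meets the rule → Accepted.
(15, 5): |15−5| = 10, does not satisfy this → Rejected.
(4, 12): |4−12| = 8, does not satisfy this → Rejected.
(3, 10): |3−10| = 7, does not satisfy this → Rejected.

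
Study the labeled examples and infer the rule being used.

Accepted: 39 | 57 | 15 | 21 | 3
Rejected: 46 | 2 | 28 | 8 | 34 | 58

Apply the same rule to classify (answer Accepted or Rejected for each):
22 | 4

Rejected, Rejected

The rule appears to be: odd.
22: 22 is even — does not pass, so Rejected. 4: 4 is even — does not pass, so Rejected.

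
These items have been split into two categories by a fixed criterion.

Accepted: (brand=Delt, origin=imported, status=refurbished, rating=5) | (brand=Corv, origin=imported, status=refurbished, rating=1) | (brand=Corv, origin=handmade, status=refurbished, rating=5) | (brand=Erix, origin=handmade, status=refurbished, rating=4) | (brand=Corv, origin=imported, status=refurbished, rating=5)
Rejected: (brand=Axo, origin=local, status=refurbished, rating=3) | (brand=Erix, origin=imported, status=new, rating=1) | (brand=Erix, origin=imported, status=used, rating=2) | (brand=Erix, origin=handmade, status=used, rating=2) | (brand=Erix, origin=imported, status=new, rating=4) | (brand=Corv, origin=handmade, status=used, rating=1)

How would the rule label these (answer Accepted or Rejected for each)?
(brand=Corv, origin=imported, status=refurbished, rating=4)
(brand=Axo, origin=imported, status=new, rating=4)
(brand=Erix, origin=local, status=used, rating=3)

One predicate separates the groups cleanly: status is refurbished AND rating ≠ 3.

Accepted, Rejected, Rejected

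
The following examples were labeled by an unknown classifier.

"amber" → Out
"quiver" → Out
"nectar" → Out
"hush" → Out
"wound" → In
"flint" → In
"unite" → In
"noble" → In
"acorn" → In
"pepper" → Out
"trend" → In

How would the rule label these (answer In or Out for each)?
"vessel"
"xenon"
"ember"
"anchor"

A rule that fits every label: odd length AND contains 'n' — true of each 'In' example, false of each 'Out' one.
"vessel" — length 6, no 'n', hence Out.
"xenon" — length 5, has 'n', hence In.
"ember" — length 5, no 'n', hence Out.
"anchor" — length 6, has 'n', hence Out.

Out, In, Out, Out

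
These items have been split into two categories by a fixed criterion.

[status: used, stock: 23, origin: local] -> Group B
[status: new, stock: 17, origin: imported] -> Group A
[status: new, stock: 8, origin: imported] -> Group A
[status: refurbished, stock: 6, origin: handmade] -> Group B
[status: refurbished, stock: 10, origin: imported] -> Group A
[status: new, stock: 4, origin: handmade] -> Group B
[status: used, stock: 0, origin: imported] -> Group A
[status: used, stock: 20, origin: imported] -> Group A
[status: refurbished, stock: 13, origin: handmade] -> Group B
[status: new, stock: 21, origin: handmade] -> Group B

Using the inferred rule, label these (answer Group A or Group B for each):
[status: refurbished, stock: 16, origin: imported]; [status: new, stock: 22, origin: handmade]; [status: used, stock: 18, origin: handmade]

A rule that fits every label: origin is imported — true of each 'Group A' example, false of each 'Group B' one.

Group A, Group B, Group B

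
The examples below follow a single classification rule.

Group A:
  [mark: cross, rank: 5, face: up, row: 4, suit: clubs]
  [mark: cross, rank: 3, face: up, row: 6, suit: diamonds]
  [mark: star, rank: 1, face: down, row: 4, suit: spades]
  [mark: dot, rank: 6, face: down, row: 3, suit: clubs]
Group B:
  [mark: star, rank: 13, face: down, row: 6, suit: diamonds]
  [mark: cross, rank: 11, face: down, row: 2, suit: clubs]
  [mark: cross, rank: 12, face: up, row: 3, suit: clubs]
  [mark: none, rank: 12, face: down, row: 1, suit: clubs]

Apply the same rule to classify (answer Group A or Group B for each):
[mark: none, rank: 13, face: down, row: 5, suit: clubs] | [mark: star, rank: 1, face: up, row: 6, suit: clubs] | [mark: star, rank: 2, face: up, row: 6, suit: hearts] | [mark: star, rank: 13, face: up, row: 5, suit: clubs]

A rule that fits every label: rank ≤ 6 — true of each 'Group A' example, false of each 'Group B' one.
[mark: none, rank: 13, face: down, row: 5, suit: clubs]: rank = 13 — doesn't match, so Group B. [mark: star, rank: 1, face: up, row: 6, suit: clubs]: rank = 1 — qualifies, so Group A. [mark: star, rank: 2, face: up, row: 6, suit: hearts]: rank = 2 — qualifies, so Group A. [mark: star, rank: 13, face: up, row: 5, suit: clubs]: rank = 13 — doesn't match, so Group B.

Group B, Group A, Group A, Group B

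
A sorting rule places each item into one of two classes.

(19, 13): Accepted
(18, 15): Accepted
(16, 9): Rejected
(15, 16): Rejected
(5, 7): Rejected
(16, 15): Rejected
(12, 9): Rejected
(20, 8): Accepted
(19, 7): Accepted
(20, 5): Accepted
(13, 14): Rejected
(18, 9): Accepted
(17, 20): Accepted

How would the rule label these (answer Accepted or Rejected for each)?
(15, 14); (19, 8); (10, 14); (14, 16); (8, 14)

Rejected, Accepted, Rejected, Rejected, Rejected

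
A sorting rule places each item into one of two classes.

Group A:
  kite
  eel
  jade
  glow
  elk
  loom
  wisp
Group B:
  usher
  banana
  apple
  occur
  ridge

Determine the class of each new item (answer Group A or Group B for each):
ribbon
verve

Rule: length ≤ 4. This holds for each 'Group A' example and fails for each 'Group B' one.
ribbon: Group B (length 6).
verve: Group B (length 5).

Group B, Group B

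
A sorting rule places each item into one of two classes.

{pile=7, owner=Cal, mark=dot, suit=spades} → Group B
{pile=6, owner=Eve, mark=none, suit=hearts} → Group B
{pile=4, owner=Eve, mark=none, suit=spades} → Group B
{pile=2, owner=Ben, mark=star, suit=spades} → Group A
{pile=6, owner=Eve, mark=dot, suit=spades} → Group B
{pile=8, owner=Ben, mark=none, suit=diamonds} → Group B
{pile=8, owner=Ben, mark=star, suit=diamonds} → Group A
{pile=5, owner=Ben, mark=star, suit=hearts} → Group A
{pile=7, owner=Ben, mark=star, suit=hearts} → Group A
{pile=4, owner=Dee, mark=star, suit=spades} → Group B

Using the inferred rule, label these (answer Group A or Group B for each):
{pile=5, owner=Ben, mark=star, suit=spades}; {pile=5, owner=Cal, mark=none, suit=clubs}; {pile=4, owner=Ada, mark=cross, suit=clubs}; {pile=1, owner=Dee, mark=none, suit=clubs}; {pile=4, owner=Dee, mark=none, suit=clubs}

The common property of the 'Group A' items is: owner is Ben AND mark is star. No 'Group B' item has it.

Group A, Group B, Group B, Group B, Group B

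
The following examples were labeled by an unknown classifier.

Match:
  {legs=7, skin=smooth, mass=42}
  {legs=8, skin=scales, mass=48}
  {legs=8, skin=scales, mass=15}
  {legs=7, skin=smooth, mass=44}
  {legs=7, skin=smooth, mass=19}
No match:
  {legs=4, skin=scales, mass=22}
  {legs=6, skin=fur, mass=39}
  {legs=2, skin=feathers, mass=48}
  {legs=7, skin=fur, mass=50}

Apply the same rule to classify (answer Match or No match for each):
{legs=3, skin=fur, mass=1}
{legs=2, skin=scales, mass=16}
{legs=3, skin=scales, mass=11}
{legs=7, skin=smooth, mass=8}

No match, No match, No match, Match

The simplest hypothesis consistent with all the labels is: mass ≤ 48 AND legs ≥ 7.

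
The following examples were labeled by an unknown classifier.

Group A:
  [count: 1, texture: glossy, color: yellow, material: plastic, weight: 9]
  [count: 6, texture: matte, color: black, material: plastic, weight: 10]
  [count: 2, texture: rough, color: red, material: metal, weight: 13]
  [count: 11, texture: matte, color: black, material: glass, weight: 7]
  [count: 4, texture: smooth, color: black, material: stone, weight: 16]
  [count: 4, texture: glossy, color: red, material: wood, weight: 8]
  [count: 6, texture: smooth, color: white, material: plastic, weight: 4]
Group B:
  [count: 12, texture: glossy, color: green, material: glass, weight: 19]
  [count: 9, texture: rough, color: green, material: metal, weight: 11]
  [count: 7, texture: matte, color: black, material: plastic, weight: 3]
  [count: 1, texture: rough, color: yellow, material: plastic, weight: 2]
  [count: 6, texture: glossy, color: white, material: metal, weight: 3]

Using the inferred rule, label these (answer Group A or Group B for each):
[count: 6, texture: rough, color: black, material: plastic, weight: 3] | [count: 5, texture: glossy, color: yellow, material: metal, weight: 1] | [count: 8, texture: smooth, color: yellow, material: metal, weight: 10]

Group B, Group B, Group A

The rule appears to be: color is not green AND weight ≥ 4.
[count: 6, texture: rough, color: black, material: plastic, weight: 3]: Group B (color is black, weight = 3). [count: 5, texture: glossy, color: yellow, material: metal, weight: 1]: Group B (color is yellow, weight = 1). [count: 8, texture: smooth, color: yellow, material: metal, weight: 10]: Group A (color is yellow, weight = 10).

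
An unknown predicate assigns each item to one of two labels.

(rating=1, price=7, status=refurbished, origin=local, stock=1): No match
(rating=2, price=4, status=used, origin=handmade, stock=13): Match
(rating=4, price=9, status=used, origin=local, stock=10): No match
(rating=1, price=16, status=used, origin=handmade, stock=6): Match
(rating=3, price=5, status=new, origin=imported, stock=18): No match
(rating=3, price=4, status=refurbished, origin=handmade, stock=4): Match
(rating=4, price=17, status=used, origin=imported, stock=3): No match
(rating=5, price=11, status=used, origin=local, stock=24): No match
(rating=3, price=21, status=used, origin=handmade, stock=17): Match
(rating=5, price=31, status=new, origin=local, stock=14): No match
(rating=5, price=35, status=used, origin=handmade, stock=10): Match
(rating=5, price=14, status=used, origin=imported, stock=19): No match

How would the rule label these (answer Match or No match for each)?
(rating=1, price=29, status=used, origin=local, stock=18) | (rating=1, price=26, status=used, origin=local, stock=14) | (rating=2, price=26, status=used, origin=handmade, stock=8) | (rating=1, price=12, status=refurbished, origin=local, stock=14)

The common property of the 'Match' items is: origin is handmade. No 'No match' item has it.

No match, No match, Match, No match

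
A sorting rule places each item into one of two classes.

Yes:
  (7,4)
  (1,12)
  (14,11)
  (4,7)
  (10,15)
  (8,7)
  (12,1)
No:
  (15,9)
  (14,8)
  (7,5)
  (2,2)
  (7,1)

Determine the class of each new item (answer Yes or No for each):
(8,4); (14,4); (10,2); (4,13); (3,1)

Rule: sum is odd. This holds for each 'Yes' example and fails for each 'No' one.
(8,4): 8+4 = 12, lacks this property → No.
(14,4): 14+4 = 18, lacks this property → No.
(10,2): 10+2 = 12, lacks this property → No.
(4,13): 4+13 = 17, meets the rule → Yes.
(3,1): 3+1 = 4, lacks this property → No.

No, No, No, Yes, No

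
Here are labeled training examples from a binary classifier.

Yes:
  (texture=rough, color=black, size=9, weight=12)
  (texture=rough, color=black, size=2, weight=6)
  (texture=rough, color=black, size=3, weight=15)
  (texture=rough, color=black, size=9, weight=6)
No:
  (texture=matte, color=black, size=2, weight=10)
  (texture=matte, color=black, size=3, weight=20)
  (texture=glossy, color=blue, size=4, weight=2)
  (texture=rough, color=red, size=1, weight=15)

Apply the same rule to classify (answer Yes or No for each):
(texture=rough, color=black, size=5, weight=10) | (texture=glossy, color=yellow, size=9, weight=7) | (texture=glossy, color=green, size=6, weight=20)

The classifier is using: texture is rough AND color is black.

Yes, No, No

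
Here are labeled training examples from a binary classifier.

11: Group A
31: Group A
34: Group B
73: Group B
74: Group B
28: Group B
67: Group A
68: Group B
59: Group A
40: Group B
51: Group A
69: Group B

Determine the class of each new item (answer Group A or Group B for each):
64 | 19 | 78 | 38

Every 'Group A' example satisfies: ≡ 3 (mod 4). None of the 'Group B' examples do.
Group B: 64, since 64 mod 4 = 0. Group A: 19, since 19 mod 4 = 3. Group B: 78, since 78 mod 4 = 2. Group B: 38, since 38 mod 4 = 2.

Group B, Group A, Group B, Group B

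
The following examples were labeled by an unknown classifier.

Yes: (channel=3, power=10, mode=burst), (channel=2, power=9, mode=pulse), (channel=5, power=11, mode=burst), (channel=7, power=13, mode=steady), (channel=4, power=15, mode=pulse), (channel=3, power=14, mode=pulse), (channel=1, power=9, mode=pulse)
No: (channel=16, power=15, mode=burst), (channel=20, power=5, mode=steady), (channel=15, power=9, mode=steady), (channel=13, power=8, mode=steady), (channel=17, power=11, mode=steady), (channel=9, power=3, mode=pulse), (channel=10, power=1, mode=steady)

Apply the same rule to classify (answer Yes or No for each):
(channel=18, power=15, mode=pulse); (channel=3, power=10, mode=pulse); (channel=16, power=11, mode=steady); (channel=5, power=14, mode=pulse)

No, Yes, No, Yes

Every 'Yes' example satisfies: channel ≤ 7. None of the 'No' examples do.
(channel=18, power=15, mode=pulse) — channel = 18, hence No. (channel=3, power=10, mode=pulse) — channel = 3, hence Yes. (channel=16, power=11, mode=steady) — channel = 16, hence No. (channel=5, power=14, mode=pulse) — channel = 5, hence Yes.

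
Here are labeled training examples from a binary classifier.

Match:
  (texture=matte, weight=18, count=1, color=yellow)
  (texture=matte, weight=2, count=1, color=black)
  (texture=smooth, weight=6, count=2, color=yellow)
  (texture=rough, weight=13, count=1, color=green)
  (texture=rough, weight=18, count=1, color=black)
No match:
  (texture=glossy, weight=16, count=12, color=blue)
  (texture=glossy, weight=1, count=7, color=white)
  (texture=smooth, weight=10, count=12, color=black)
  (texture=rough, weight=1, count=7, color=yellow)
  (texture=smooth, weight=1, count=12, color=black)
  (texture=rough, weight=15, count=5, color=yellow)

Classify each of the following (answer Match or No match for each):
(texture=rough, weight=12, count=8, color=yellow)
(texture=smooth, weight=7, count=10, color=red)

No match, No match

One predicate separates the groups cleanly: count ≤ 2.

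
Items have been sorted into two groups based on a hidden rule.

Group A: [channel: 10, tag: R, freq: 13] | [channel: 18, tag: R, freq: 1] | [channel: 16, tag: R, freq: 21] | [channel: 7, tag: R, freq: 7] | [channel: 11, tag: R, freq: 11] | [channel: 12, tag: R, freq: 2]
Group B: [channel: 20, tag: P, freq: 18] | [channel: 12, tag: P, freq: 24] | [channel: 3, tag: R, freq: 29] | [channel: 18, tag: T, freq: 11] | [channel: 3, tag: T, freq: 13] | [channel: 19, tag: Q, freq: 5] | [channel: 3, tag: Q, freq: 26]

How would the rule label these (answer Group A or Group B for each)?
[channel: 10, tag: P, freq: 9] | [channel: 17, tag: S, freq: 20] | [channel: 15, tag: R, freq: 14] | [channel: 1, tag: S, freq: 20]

Group B, Group B, Group A, Group B

The common property of the 'Group A' items is: tag is R AND freq ≤ 21. No 'Group B' item has it.
[channel: 10, tag: P, freq: 9]: tag is P, freq = 9, fails the rule → Group B. [channel: 17, tag: S, freq: 20]: tag is S, freq = 20, fails the rule → Group B. [channel: 15, tag: R, freq: 14]: tag is R, freq = 14, checks out → Group A. [channel: 1, tag: S, freq: 20]: tag is S, freq = 20, fails the rule → Group B.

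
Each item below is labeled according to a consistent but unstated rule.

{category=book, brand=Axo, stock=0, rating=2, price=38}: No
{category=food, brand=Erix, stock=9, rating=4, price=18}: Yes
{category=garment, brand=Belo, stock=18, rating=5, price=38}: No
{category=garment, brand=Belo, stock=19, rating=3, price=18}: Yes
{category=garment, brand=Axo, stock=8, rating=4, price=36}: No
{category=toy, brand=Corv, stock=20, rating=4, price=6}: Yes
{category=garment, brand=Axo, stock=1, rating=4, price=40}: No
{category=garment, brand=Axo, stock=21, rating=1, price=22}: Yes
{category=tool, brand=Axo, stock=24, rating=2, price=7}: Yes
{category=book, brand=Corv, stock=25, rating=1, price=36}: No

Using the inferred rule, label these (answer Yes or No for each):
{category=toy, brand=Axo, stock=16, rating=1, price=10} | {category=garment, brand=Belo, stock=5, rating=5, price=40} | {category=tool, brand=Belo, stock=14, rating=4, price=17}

Yes, No, Yes

The classifier is using: price ≤ 22.
{category=toy, brand=Axo, stock=16, rating=1, price=10}: Yes (price = 10). {category=garment, brand=Belo, stock=5, rating=5, price=40}: No (price = 40). {category=tool, brand=Belo, stock=14, rating=4, price=17}: Yes (price = 17).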